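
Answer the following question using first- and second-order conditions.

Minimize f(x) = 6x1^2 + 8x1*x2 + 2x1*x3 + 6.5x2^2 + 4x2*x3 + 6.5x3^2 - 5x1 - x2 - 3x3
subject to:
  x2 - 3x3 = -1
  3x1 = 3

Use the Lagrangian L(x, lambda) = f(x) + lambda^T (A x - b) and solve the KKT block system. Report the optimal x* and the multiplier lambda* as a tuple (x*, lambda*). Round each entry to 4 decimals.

Form the Lagrangian:
  L(x, lambda) = (1/2) x^T Q x + c^T x + lambda^T (A x - b)
Stationarity (grad_x L = 0): Q x + c + A^T lambda = 0.
Primal feasibility: A x = b.

This gives the KKT block system:
  [ Q   A^T ] [ x     ]   [-c ]
  [ A    0  ] [ lambda ] = [ b ]

Solving the linear system:
  x*      = (1, -0.5519, 0.1494)
  lambda* = (-0.4221, -0.961)
  f(x*)   = -1.2175

x* = (1, -0.5519, 0.1494), lambda* = (-0.4221, -0.961)


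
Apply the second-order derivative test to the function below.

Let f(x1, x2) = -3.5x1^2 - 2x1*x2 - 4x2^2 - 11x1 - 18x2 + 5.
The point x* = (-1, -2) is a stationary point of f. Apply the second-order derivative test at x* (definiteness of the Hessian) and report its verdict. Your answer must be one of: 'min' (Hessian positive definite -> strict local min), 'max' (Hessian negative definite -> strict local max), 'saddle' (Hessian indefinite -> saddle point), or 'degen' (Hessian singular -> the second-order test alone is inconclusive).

Compute the Hessian H = grad^2 f:
  H = [[-7, -2], [-2, -8]]
Verify stationarity: grad f(x*) = H x* + g = (0, 0).
Eigenvalues of H: -9.5616, -5.4384.
Both eigenvalues < 0, so H is negative definite -> x* is a strict local max.

max


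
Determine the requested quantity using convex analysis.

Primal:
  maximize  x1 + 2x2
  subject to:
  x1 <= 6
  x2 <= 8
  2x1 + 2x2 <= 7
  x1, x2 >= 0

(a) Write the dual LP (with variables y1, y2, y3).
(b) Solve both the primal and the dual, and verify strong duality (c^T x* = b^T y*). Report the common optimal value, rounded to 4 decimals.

The standard primal-dual pair for 'max c^T x s.t. A x <= b, x >= 0' is:
  Dual:  min b^T y  s.t.  A^T y >= c,  y >= 0.

So the dual LP is:
  minimize  6y1 + 8y2 + 7y3
  subject to:
    y1 + 2y3 >= 1
    y2 + 2y3 >= 2
    y1, y2, y3 >= 0

Solving the primal: x* = (0, 3.5).
  primal value c^T x* = 7.
Solving the dual: y* = (0, 0, 1).
  dual value b^T y* = 7.
Strong duality: c^T x* = b^T y*. Confirmed.

7


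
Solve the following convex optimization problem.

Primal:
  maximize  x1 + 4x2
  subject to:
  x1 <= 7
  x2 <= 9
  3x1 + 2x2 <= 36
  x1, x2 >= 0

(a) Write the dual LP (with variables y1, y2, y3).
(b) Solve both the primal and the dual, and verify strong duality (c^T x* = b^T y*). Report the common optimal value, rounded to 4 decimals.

The standard primal-dual pair for 'max c^T x s.t. A x <= b, x >= 0' is:
  Dual:  min b^T y  s.t.  A^T y >= c,  y >= 0.

So the dual LP is:
  minimize  7y1 + 9y2 + 36y3
  subject to:
    y1 + 3y3 >= 1
    y2 + 2y3 >= 4
    y1, y2, y3 >= 0

Solving the primal: x* = (6, 9).
  primal value c^T x* = 42.
Solving the dual: y* = (0, 3.3333, 0.3333).
  dual value b^T y* = 42.
Strong duality: c^T x* = b^T y*. Confirmed.

42


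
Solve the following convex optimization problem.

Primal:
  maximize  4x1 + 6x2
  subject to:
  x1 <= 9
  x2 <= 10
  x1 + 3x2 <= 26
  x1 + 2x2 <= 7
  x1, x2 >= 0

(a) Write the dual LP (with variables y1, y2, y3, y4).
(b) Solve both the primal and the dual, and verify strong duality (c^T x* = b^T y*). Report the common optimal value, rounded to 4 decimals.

The standard primal-dual pair for 'max c^T x s.t. A x <= b, x >= 0' is:
  Dual:  min b^T y  s.t.  A^T y >= c,  y >= 0.

So the dual LP is:
  minimize  9y1 + 10y2 + 26y3 + 7y4
  subject to:
    y1 + y3 + y4 >= 4
    y2 + 3y3 + 2y4 >= 6
    y1, y2, y3, y4 >= 0

Solving the primal: x* = (7, 0).
  primal value c^T x* = 28.
Solving the dual: y* = (0, 0, 0, 4).
  dual value b^T y* = 28.
Strong duality: c^T x* = b^T y*. Confirmed.

28


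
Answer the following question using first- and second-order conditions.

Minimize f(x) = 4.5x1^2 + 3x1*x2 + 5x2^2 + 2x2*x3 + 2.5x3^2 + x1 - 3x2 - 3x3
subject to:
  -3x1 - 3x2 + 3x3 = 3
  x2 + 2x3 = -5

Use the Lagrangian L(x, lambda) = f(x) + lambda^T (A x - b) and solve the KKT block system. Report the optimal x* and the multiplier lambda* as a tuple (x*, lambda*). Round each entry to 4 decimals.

Form the Lagrangian:
  L(x, lambda) = (1/2) x^T Q x + c^T x + lambda^T (A x - b)
Stationarity (grad_x L = 0): Q x + c + A^T lambda = 0.
Primal feasibility: A x = b.

This gives the KKT block system:
  [ Q   A^T ] [ x     ]   [-c ]
  [ A    0  ] [ lambda ] = [ b ]

Solving the linear system:
  x*      = (-0.939, -1.7073, -1.6463)
  lambda* = (-4.1911, 13.6098)
  f(x*)   = 44.872

x* = (-0.939, -1.7073, -1.6463), lambda* = (-4.1911, 13.6098)


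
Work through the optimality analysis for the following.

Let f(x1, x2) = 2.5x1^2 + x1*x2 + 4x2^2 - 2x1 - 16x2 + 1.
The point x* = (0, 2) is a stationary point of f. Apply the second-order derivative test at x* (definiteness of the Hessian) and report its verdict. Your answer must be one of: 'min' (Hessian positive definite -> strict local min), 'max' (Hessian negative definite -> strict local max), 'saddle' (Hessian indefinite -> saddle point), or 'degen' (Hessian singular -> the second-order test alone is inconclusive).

Compute the Hessian H = grad^2 f:
  H = [[5, 1], [1, 8]]
Verify stationarity: grad f(x*) = H x* + g = (0, 0).
Eigenvalues of H: 4.6972, 8.3028.
Both eigenvalues > 0, so H is positive definite -> x* is a strict local min.

min


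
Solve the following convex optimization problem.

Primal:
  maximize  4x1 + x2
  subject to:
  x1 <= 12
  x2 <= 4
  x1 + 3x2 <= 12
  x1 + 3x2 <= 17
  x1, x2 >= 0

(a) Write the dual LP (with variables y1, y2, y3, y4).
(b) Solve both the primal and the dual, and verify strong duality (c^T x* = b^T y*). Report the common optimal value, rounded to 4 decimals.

The standard primal-dual pair for 'max c^T x s.t. A x <= b, x >= 0' is:
  Dual:  min b^T y  s.t.  A^T y >= c,  y >= 0.

So the dual LP is:
  minimize  12y1 + 4y2 + 12y3 + 17y4
  subject to:
    y1 + y3 + y4 >= 4
    y2 + 3y3 + 3y4 >= 1
    y1, y2, y3, y4 >= 0

Solving the primal: x* = (12, 0).
  primal value c^T x* = 48.
Solving the dual: y* = (3.6667, 0, 0.3333, 0).
  dual value b^T y* = 48.
Strong duality: c^T x* = b^T y*. Confirmed.

48


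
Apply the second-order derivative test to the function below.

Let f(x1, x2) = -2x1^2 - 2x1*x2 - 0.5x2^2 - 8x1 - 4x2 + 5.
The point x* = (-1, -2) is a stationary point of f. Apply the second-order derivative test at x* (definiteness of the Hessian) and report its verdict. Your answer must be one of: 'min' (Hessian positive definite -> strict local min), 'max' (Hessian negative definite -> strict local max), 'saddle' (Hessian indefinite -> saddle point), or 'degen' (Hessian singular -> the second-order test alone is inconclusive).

Compute the Hessian H = grad^2 f:
  H = [[-4, -2], [-2, -1]]
Verify stationarity: grad f(x*) = H x* + g = (0, 0).
Eigenvalues of H: -5, 0.
H has a zero eigenvalue (singular; negative semidefinite but not definite), so H is neither positive definite, negative definite, nor indefinite. The second-order test alone is inconclusive -> degen.
(Indeed, f is constant along the null direction of H through x*, so x* is not a strict local extremum.)

degen


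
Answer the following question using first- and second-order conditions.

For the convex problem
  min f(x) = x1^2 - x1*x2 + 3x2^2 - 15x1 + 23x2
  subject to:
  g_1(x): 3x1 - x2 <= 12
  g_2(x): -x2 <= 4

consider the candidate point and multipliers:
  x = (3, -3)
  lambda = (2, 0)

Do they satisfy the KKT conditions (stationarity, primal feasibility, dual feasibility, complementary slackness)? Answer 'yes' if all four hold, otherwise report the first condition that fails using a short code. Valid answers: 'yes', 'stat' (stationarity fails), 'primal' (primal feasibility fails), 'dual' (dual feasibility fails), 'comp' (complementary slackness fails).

Gradient of f: grad f(x) = Q x + c = (-6, 2)
Constraint values g_i(x) = a_i^T x - b_i:
  g_1((3, -3)) = 0
  g_2((3, -3)) = -1
Stationarity residual: grad f(x) + sum_i lambda_i a_i = (0, 0)
  -> stationarity OK
Primal feasibility (all g_i <= 0): OK
Dual feasibility (all lambda_i >= 0): OK
Complementary slackness (lambda_i * g_i(x) = 0 for all i): OK

Verdict: yes, KKT holds.

yes


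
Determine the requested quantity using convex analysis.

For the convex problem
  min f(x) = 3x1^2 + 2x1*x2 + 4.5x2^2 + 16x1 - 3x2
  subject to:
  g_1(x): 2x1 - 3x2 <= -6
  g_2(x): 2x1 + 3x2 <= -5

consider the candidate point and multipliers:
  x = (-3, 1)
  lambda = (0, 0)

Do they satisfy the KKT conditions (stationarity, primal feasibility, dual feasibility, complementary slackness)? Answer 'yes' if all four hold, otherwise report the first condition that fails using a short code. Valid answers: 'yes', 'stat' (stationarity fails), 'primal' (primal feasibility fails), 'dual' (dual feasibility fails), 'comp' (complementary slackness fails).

Gradient of f: grad f(x) = Q x + c = (0, 0)
Constraint values g_i(x) = a_i^T x - b_i:
  g_1((-3, 1)) = -3
  g_2((-3, 1)) = 2
Stationarity residual: grad f(x) + sum_i lambda_i a_i = (0, 0)
  -> stationarity OK
Primal feasibility (all g_i <= 0): FAILS
Dual feasibility (all lambda_i >= 0): OK
Complementary slackness (lambda_i * g_i(x) = 0 for all i): OK

Verdict: the first failing condition is primal_feasibility -> primal.

primal


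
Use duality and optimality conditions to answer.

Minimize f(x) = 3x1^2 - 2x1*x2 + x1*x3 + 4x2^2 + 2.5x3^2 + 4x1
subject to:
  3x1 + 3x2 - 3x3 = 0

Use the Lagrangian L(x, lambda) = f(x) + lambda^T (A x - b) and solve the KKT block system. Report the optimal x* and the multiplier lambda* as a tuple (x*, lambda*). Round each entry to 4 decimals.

Form the Lagrangian:
  L(x, lambda) = (1/2) x^T Q x + c^T x + lambda^T (A x - b)
Stationarity (grad_x L = 0): Q x + c + A^T lambda = 0.
Primal feasibility: A x = b.

This gives the KKT block system:
  [ Q   A^T ] [ x     ]   [-c ]
  [ A    0  ] [ lambda ] = [ b ]

Solving the linear system:
  x*      = (-0.3399, 0.1046, -0.2353)
  lambda* = (-0.5054)
  f(x*)   = -0.6797

x* = (-0.3399, 0.1046, -0.2353), lambda* = (-0.5054)


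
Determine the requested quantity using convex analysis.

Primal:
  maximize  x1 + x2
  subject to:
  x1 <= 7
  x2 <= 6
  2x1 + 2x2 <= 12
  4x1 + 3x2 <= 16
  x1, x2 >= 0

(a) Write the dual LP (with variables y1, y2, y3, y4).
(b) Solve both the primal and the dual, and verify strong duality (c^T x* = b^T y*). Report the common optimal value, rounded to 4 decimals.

The standard primal-dual pair for 'max c^T x s.t. A x <= b, x >= 0' is:
  Dual:  min b^T y  s.t.  A^T y >= c,  y >= 0.

So the dual LP is:
  minimize  7y1 + 6y2 + 12y3 + 16y4
  subject to:
    y1 + 2y3 + 4y4 >= 1
    y2 + 2y3 + 3y4 >= 1
    y1, y2, y3, y4 >= 0

Solving the primal: x* = (0, 5.3333).
  primal value c^T x* = 5.3333.
Solving the dual: y* = (0, 0, 0, 0.3333).
  dual value b^T y* = 5.3333.
Strong duality: c^T x* = b^T y*. Confirmed.

5.3333


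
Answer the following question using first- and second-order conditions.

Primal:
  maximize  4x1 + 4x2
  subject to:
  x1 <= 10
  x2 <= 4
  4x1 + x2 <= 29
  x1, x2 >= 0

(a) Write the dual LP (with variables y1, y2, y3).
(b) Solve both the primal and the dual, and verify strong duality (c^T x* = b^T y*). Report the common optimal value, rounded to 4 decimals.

The standard primal-dual pair for 'max c^T x s.t. A x <= b, x >= 0' is:
  Dual:  min b^T y  s.t.  A^T y >= c,  y >= 0.

So the dual LP is:
  minimize  10y1 + 4y2 + 29y3
  subject to:
    y1 + 4y3 >= 4
    y2 + y3 >= 4
    y1, y2, y3 >= 0

Solving the primal: x* = (6.25, 4).
  primal value c^T x* = 41.
Solving the dual: y* = (0, 3, 1).
  dual value b^T y* = 41.
Strong duality: c^T x* = b^T y*. Confirmed.

41


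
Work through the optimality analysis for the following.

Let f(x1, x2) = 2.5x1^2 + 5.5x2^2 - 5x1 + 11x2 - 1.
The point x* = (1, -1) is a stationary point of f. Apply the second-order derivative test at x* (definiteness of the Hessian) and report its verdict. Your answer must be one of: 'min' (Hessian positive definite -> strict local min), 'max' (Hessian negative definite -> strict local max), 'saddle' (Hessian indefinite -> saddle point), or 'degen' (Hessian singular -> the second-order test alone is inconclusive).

Compute the Hessian H = grad^2 f:
  H = [[5, 0], [0, 11]]
Verify stationarity: grad f(x*) = H x* + g = (0, 0).
Eigenvalues of H: 5, 11.
Both eigenvalues > 0, so H is positive definite -> x* is a strict local min.

min


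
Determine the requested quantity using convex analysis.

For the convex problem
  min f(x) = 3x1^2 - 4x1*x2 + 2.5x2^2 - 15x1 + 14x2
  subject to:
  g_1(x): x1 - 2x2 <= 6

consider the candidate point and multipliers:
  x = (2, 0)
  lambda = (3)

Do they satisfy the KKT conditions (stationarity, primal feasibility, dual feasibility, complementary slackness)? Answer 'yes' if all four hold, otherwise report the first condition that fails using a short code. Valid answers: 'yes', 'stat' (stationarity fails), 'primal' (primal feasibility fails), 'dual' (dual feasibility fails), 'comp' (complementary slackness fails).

Gradient of f: grad f(x) = Q x + c = (-3, 6)
Constraint values g_i(x) = a_i^T x - b_i:
  g_1((2, 0)) = -4
Stationarity residual: grad f(x) + sum_i lambda_i a_i = (0, 0)
  -> stationarity OK
Primal feasibility (all g_i <= 0): OK
Dual feasibility (all lambda_i >= 0): OK
Complementary slackness (lambda_i * g_i(x) = 0 for all i): FAILS

Verdict: the first failing condition is complementary_slackness -> comp.

comp


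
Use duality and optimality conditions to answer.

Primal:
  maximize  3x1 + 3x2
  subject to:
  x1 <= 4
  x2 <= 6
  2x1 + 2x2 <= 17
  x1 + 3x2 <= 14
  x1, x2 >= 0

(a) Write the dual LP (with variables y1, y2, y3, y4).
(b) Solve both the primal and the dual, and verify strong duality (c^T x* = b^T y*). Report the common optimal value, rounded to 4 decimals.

The standard primal-dual pair for 'max c^T x s.t. A x <= b, x >= 0' is:
  Dual:  min b^T y  s.t.  A^T y >= c,  y >= 0.

So the dual LP is:
  minimize  4y1 + 6y2 + 17y3 + 14y4
  subject to:
    y1 + 2y3 + y4 >= 3
    y2 + 2y3 + 3y4 >= 3
    y1, y2, y3, y4 >= 0

Solving the primal: x* = (4, 3.3333).
  primal value c^T x* = 22.
Solving the dual: y* = (2, 0, 0, 1).
  dual value b^T y* = 22.
Strong duality: c^T x* = b^T y*. Confirmed.

22


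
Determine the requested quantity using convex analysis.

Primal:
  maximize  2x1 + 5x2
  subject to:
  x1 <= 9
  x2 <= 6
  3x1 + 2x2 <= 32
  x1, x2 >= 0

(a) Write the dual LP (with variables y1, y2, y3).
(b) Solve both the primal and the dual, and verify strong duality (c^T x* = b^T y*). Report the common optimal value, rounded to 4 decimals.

The standard primal-dual pair for 'max c^T x s.t. A x <= b, x >= 0' is:
  Dual:  min b^T y  s.t.  A^T y >= c,  y >= 0.

So the dual LP is:
  minimize  9y1 + 6y2 + 32y3
  subject to:
    y1 + 3y3 >= 2
    y2 + 2y3 >= 5
    y1, y2, y3 >= 0

Solving the primal: x* = (6.6667, 6).
  primal value c^T x* = 43.3333.
Solving the dual: y* = (0, 3.6667, 0.6667).
  dual value b^T y* = 43.3333.
Strong duality: c^T x* = b^T y*. Confirmed.

43.3333


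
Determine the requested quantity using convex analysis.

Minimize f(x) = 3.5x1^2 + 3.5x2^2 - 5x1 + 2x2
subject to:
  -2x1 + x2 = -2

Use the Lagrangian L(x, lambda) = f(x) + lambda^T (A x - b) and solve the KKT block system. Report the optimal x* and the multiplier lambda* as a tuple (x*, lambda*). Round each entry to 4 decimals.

Form the Lagrangian:
  L(x, lambda) = (1/2) x^T Q x + c^T x + lambda^T (A x - b)
Stationarity (grad_x L = 0): Q x + c + A^T lambda = 0.
Primal feasibility: A x = b.

This gives the KKT block system:
  [ Q   A^T ] [ x     ]   [-c ]
  [ A    0  ] [ lambda ] = [ b ]

Solving the linear system:
  x*      = (0.8286, -0.3429)
  lambda* = (0.4)
  f(x*)   = -2.0143

x* = (0.8286, -0.3429), lambda* = (0.4)


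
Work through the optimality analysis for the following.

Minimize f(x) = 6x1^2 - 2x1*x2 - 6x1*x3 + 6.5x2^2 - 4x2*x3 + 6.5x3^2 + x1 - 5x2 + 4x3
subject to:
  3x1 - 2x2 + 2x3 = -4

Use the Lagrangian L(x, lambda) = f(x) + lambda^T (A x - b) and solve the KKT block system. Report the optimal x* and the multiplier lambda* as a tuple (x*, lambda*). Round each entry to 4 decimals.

Form the Lagrangian:
  L(x, lambda) = (1/2) x^T Q x + c^T x + lambda^T (A x - b)
Stationarity (grad_x L = 0): Q x + c + A^T lambda = 0.
Primal feasibility: A x = b.

This gives the KKT block system:
  [ Q   A^T ] [ x     ]   [-c ]
  [ A    0  ] [ lambda ] = [ b ]

Solving the linear system:
  x*      = (-0.6942, 0.2263, -0.7323)
  lambda* = (1.1299)
  f(x*)   = -0.1177

x* = (-0.6942, 0.2263, -0.7323), lambda* = (1.1299)


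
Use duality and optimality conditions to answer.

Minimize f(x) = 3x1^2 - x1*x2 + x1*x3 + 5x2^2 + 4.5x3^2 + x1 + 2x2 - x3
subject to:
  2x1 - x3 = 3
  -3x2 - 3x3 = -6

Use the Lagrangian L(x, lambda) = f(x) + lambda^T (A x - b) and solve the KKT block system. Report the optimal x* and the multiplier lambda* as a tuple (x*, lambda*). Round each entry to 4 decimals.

Form the Lagrangian:
  L(x, lambda) = (1/2) x^T Q x + c^T x + lambda^T (A x - b)
Stationarity (grad_x L = 0): Q x + c + A^T lambda = 0.
Primal feasibility: A x = b.

This gives the KKT block system:
  [ Q   A^T ] [ x     ]   [-c ]
  [ A    0  ] [ lambda ] = [ b ]

Solving the linear system:
  x*      = (1.8556, 1.2889, 0.7111)
  lambda* = (-5.7778, 4.3444)
  f(x*)   = 23.5611

x* = (1.8556, 1.2889, 0.7111), lambda* = (-5.7778, 4.3444)


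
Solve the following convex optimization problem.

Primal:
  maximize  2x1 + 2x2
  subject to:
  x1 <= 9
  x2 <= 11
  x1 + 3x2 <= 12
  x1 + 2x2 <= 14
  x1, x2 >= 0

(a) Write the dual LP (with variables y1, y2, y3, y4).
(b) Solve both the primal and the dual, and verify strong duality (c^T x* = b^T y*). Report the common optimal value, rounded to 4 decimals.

The standard primal-dual pair for 'max c^T x s.t. A x <= b, x >= 0' is:
  Dual:  min b^T y  s.t.  A^T y >= c,  y >= 0.

So the dual LP is:
  minimize  9y1 + 11y2 + 12y3 + 14y4
  subject to:
    y1 + y3 + y4 >= 2
    y2 + 3y3 + 2y4 >= 2
    y1, y2, y3, y4 >= 0

Solving the primal: x* = (9, 1).
  primal value c^T x* = 20.
Solving the dual: y* = (1.3333, 0, 0.6667, 0).
  dual value b^T y* = 20.
Strong duality: c^T x* = b^T y*. Confirmed.

20


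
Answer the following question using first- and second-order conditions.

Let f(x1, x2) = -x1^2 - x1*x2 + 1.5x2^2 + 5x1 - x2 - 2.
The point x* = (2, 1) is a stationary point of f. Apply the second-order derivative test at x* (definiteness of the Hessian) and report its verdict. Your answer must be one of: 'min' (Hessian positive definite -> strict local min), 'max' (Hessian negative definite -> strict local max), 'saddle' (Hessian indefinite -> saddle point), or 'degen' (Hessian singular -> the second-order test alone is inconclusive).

Compute the Hessian H = grad^2 f:
  H = [[-2, -1], [-1, 3]]
Verify stationarity: grad f(x*) = H x* + g = (0, 0).
Eigenvalues of H: -2.1926, 3.1926.
Eigenvalues have mixed signs, so H is indefinite -> x* is a saddle point.

saddle


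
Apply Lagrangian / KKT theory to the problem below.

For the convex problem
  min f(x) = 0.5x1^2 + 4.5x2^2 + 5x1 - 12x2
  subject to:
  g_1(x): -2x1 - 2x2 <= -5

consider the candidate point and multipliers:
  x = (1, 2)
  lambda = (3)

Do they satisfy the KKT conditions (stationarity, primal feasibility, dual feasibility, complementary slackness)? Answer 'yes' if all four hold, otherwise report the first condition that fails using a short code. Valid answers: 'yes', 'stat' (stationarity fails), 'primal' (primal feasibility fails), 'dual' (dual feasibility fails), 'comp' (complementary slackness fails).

Gradient of f: grad f(x) = Q x + c = (6, 6)
Constraint values g_i(x) = a_i^T x - b_i:
  g_1((1, 2)) = -1
Stationarity residual: grad f(x) + sum_i lambda_i a_i = (0, 0)
  -> stationarity OK
Primal feasibility (all g_i <= 0): OK
Dual feasibility (all lambda_i >= 0): OK
Complementary slackness (lambda_i * g_i(x) = 0 for all i): FAILS

Verdict: the first failing condition is complementary_slackness -> comp.

comp


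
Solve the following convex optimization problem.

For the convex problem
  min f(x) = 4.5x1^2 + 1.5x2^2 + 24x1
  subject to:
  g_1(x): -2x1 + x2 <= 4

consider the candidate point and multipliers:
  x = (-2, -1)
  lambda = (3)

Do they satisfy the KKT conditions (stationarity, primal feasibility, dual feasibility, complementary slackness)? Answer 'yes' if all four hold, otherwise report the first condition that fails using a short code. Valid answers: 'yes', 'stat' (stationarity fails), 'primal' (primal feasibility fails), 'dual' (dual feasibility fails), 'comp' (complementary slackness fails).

Gradient of f: grad f(x) = Q x + c = (6, -3)
Constraint values g_i(x) = a_i^T x - b_i:
  g_1((-2, -1)) = -1
Stationarity residual: grad f(x) + sum_i lambda_i a_i = (0, 0)
  -> stationarity OK
Primal feasibility (all g_i <= 0): OK
Dual feasibility (all lambda_i >= 0): OK
Complementary slackness (lambda_i * g_i(x) = 0 for all i): FAILS

Verdict: the first failing condition is complementary_slackness -> comp.

comp


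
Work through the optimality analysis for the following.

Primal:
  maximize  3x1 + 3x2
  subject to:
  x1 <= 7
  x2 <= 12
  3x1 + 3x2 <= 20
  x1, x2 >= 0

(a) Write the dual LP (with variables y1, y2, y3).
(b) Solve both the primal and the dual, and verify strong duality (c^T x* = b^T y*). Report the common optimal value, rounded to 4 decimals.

The standard primal-dual pair for 'max c^T x s.t. A x <= b, x >= 0' is:
  Dual:  min b^T y  s.t.  A^T y >= c,  y >= 0.

So the dual LP is:
  minimize  7y1 + 12y2 + 20y3
  subject to:
    y1 + 3y3 >= 3
    y2 + 3y3 >= 3
    y1, y2, y3 >= 0

Solving the primal: x* = (6.6667, 0).
  primal value c^T x* = 20.
Solving the dual: y* = (0, 0, 1).
  dual value b^T y* = 20.
Strong duality: c^T x* = b^T y*. Confirmed.

20


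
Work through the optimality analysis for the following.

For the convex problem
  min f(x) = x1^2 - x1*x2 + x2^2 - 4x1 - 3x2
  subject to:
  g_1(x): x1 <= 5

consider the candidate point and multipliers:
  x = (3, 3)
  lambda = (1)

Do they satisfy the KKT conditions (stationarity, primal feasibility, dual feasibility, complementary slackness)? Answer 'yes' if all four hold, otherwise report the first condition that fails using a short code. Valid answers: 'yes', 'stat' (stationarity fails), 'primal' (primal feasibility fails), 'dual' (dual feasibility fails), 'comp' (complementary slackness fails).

Gradient of f: grad f(x) = Q x + c = (-1, 0)
Constraint values g_i(x) = a_i^T x - b_i:
  g_1((3, 3)) = -2
Stationarity residual: grad f(x) + sum_i lambda_i a_i = (0, 0)
  -> stationarity OK
Primal feasibility (all g_i <= 0): OK
Dual feasibility (all lambda_i >= 0): OK
Complementary slackness (lambda_i * g_i(x) = 0 for all i): FAILS

Verdict: the first failing condition is complementary_slackness -> comp.

comp


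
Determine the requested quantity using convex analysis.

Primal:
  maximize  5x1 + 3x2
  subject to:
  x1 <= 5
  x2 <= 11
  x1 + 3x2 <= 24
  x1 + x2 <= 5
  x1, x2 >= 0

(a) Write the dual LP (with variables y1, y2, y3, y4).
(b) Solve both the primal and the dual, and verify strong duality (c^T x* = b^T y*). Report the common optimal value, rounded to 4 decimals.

The standard primal-dual pair for 'max c^T x s.t. A x <= b, x >= 0' is:
  Dual:  min b^T y  s.t.  A^T y >= c,  y >= 0.

So the dual LP is:
  minimize  5y1 + 11y2 + 24y3 + 5y4
  subject to:
    y1 + y3 + y4 >= 5
    y2 + 3y3 + y4 >= 3
    y1, y2, y3, y4 >= 0

Solving the primal: x* = (5, 0).
  primal value c^T x* = 25.
Solving the dual: y* = (2, 0, 0, 3).
  dual value b^T y* = 25.
Strong duality: c^T x* = b^T y*. Confirmed.

25


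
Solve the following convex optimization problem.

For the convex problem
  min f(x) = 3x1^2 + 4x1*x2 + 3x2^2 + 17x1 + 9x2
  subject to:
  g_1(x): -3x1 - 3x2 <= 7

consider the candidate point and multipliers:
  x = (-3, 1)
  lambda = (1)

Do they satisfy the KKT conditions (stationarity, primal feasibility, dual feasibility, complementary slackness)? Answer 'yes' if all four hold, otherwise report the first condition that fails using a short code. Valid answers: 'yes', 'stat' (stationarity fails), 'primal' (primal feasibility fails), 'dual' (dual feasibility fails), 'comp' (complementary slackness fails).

Gradient of f: grad f(x) = Q x + c = (3, 3)
Constraint values g_i(x) = a_i^T x - b_i:
  g_1((-3, 1)) = -1
Stationarity residual: grad f(x) + sum_i lambda_i a_i = (0, 0)
  -> stationarity OK
Primal feasibility (all g_i <= 0): OK
Dual feasibility (all lambda_i >= 0): OK
Complementary slackness (lambda_i * g_i(x) = 0 for all i): FAILS

Verdict: the first failing condition is complementary_slackness -> comp.

comp


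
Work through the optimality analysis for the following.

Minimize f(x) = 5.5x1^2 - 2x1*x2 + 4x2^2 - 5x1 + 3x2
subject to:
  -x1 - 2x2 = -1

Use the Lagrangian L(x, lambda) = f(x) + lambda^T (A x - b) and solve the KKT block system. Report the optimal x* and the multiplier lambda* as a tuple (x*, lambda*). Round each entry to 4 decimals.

Form the Lagrangian:
  L(x, lambda) = (1/2) x^T Q x + c^T x + lambda^T (A x - b)
Stationarity (grad_x L = 0): Q x + c + A^T lambda = 0.
Primal feasibility: A x = b.

This gives the KKT block system:
  [ Q   A^T ] [ x     ]   [-c ]
  [ A    0  ] [ lambda ] = [ b ]

Solving the linear system:
  x*      = (0.6333, 0.1833)
  lambda* = (1.6)
  f(x*)   = -0.5083

x* = (0.6333, 0.1833), lambda* = (1.6)


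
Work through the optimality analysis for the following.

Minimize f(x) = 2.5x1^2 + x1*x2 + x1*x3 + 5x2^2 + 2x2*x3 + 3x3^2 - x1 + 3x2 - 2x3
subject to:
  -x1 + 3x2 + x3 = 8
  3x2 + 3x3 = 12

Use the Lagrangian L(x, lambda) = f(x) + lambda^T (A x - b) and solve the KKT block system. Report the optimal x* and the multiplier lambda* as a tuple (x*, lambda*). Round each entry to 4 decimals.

Form the Lagrangian:
  L(x, lambda) = (1/2) x^T Q x + c^T x + lambda^T (A x - b)
Stationarity (grad_x L = 0): Q x + c + A^T lambda = 0.
Primal feasibility: A x = b.

This gives the KKT block system:
  [ Q   A^T ] [ x     ]   [-c ]
  [ A    0  ] [ lambda ] = [ b ]

Solving the linear system:
  x*      = (-1.1875, 1.4062, 2.5938)
  lambda* = (-2.9375, -4.0833)
  f(x*)   = 36.3594

x* = (-1.1875, 1.4062, 2.5938), lambda* = (-2.9375, -4.0833)


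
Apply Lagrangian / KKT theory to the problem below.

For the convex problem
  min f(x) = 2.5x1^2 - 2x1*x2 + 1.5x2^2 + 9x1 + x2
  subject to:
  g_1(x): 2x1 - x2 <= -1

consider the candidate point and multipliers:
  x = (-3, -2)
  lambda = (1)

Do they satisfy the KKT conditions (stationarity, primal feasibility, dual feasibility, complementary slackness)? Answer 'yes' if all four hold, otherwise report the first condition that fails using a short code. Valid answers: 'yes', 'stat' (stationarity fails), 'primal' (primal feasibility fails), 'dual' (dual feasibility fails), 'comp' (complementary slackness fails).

Gradient of f: grad f(x) = Q x + c = (-2, 1)
Constraint values g_i(x) = a_i^T x - b_i:
  g_1((-3, -2)) = -3
Stationarity residual: grad f(x) + sum_i lambda_i a_i = (0, 0)
  -> stationarity OK
Primal feasibility (all g_i <= 0): OK
Dual feasibility (all lambda_i >= 0): OK
Complementary slackness (lambda_i * g_i(x) = 0 for all i): FAILS

Verdict: the first failing condition is complementary_slackness -> comp.

comp


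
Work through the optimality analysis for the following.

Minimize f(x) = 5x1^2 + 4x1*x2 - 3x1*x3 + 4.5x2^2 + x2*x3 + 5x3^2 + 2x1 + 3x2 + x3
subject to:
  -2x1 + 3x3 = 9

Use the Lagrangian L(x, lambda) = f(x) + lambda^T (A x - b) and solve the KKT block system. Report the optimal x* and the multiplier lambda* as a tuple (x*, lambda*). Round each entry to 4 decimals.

Form the Lagrangian:
  L(x, lambda) = (1/2) x^T Q x + c^T x + lambda^T (A x - b)
Stationarity (grad_x L = 0): Q x + c + A^T lambda = 0.
Primal feasibility: A x = b.

This gives the KKT block system:
  [ Q   A^T ] [ x     ]   [-c ]
  [ A    0  ] [ lambda ] = [ b ]

Solving the linear system:
  x*      = (-1.3154, 0.0154, 2.1231)
  lambda* = (-8.7308)
  f(x*)   = 39.0577

x* = (-1.3154, 0.0154, 2.1231), lambda* = (-8.7308)


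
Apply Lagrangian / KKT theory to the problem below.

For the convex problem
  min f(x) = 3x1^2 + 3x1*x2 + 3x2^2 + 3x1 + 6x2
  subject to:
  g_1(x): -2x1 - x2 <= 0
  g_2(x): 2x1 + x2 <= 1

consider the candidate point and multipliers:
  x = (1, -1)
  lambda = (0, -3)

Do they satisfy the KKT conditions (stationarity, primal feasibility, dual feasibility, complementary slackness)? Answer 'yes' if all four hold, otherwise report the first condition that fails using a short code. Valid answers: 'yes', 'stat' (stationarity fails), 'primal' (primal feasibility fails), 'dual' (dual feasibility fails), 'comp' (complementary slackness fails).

Gradient of f: grad f(x) = Q x + c = (6, 3)
Constraint values g_i(x) = a_i^T x - b_i:
  g_1((1, -1)) = -1
  g_2((1, -1)) = 0
Stationarity residual: grad f(x) + sum_i lambda_i a_i = (0, 0)
  -> stationarity OK
Primal feasibility (all g_i <= 0): OK
Dual feasibility (all lambda_i >= 0): FAILS
Complementary slackness (lambda_i * g_i(x) = 0 for all i): OK

Verdict: the first failing condition is dual_feasibility -> dual.

dual


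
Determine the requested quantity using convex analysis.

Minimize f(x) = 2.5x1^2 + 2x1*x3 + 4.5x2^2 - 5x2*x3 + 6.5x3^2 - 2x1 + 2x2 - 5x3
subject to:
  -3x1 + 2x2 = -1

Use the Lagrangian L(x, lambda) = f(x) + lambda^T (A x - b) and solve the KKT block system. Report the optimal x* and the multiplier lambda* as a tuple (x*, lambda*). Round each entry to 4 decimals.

Form the Lagrangian:
  L(x, lambda) = (1/2) x^T Q x + c^T x + lambda^T (A x - b)
Stationarity (grad_x L = 0): Q x + c + A^T lambda = 0.
Primal feasibility: A x = b.

This gives the KKT block system:
  [ Q   A^T ] [ x     ]   [-c ]
  [ A    0  ] [ lambda ] = [ b ]

Solving the linear system:
  x*      = (0.297, -0.0545, 0.318)
  lambda* = (0.0403)
  f(x*)   = -1.1263

x* = (0.297, -0.0545, 0.318), lambda* = (0.0403)


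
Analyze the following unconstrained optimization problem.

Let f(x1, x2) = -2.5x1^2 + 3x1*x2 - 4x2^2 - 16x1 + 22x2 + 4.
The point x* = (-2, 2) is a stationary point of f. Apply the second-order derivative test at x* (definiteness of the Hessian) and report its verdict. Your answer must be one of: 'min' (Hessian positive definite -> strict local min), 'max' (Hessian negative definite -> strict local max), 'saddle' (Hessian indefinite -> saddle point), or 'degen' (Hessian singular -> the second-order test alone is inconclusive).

Compute the Hessian H = grad^2 f:
  H = [[-5, 3], [3, -8]]
Verify stationarity: grad f(x*) = H x* + g = (0, 0).
Eigenvalues of H: -9.8541, -3.1459.
Both eigenvalues < 0, so H is negative definite -> x* is a strict local max.

max


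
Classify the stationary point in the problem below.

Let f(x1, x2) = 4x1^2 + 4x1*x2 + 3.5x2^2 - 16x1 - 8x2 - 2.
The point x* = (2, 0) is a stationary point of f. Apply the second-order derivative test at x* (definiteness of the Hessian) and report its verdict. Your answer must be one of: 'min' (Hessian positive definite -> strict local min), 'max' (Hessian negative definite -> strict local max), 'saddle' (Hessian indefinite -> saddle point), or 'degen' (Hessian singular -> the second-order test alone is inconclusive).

Compute the Hessian H = grad^2 f:
  H = [[8, 4], [4, 7]]
Verify stationarity: grad f(x*) = H x* + g = (0, 0).
Eigenvalues of H: 3.4689, 11.5311.
Both eigenvalues > 0, so H is positive definite -> x* is a strict local min.

min


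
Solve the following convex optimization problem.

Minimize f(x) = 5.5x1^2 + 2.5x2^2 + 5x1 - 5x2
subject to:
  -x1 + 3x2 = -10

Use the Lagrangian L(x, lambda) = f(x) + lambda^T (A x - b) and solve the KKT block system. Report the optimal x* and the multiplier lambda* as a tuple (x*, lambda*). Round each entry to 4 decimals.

Form the Lagrangian:
  L(x, lambda) = (1/2) x^T Q x + c^T x + lambda^T (A x - b)
Stationarity (grad_x L = 0): Q x + c + A^T lambda = 0.
Primal feasibility: A x = b.

This gives the KKT block system:
  [ Q   A^T ] [ x     ]   [-c ]
  [ A    0  ] [ lambda ] = [ b ]

Solving the linear system:
  x*      = (0.1923, -3.2692)
  lambda* = (7.1154)
  f(x*)   = 44.2308

x* = (0.1923, -3.2692), lambda* = (7.1154)


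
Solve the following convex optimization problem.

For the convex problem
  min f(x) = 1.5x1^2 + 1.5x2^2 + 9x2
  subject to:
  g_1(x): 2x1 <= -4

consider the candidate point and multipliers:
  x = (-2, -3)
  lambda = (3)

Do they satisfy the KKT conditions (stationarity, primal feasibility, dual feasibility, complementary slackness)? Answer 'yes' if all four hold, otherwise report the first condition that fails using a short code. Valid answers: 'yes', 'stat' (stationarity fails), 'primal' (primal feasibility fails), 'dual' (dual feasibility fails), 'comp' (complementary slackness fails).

Gradient of f: grad f(x) = Q x + c = (-6, 0)
Constraint values g_i(x) = a_i^T x - b_i:
  g_1((-2, -3)) = 0
Stationarity residual: grad f(x) + sum_i lambda_i a_i = (0, 0)
  -> stationarity OK
Primal feasibility (all g_i <= 0): OK
Dual feasibility (all lambda_i >= 0): OK
Complementary slackness (lambda_i * g_i(x) = 0 for all i): OK

Verdict: yes, KKT holds.

yes


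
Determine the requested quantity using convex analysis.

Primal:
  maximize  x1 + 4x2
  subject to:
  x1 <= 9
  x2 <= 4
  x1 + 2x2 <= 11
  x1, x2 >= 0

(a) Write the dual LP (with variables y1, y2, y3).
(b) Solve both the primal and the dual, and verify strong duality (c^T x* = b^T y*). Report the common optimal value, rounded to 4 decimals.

The standard primal-dual pair for 'max c^T x s.t. A x <= b, x >= 0' is:
  Dual:  min b^T y  s.t.  A^T y >= c,  y >= 0.

So the dual LP is:
  minimize  9y1 + 4y2 + 11y3
  subject to:
    y1 + y3 >= 1
    y2 + 2y3 >= 4
    y1, y2, y3 >= 0

Solving the primal: x* = (3, 4).
  primal value c^T x* = 19.
Solving the dual: y* = (0, 2, 1).
  dual value b^T y* = 19.
Strong duality: c^T x* = b^T y*. Confirmed.

19


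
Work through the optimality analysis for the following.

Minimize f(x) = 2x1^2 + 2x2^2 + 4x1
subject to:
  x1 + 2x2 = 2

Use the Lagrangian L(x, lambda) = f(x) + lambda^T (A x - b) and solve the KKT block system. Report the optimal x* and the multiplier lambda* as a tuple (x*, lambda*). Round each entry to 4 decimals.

Form the Lagrangian:
  L(x, lambda) = (1/2) x^T Q x + c^T x + lambda^T (A x - b)
Stationarity (grad_x L = 0): Q x + c + A^T lambda = 0.
Primal feasibility: A x = b.

This gives the KKT block system:
  [ Q   A^T ] [ x     ]   [-c ]
  [ A    0  ] [ lambda ] = [ b ]

Solving the linear system:
  x*      = (-0.4, 1.2)
  lambda* = (-2.4)
  f(x*)   = 1.6

x* = (-0.4, 1.2), lambda* = (-2.4)


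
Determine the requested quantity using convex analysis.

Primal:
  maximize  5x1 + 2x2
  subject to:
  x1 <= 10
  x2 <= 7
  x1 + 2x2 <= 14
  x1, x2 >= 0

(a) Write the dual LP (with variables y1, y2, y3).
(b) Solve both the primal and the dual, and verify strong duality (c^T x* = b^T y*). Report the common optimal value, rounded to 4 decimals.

The standard primal-dual pair for 'max c^T x s.t. A x <= b, x >= 0' is:
  Dual:  min b^T y  s.t.  A^T y >= c,  y >= 0.

So the dual LP is:
  minimize  10y1 + 7y2 + 14y3
  subject to:
    y1 + y3 >= 5
    y2 + 2y3 >= 2
    y1, y2, y3 >= 0

Solving the primal: x* = (10, 2).
  primal value c^T x* = 54.
Solving the dual: y* = (4, 0, 1).
  dual value b^T y* = 54.
Strong duality: c^T x* = b^T y*. Confirmed.

54


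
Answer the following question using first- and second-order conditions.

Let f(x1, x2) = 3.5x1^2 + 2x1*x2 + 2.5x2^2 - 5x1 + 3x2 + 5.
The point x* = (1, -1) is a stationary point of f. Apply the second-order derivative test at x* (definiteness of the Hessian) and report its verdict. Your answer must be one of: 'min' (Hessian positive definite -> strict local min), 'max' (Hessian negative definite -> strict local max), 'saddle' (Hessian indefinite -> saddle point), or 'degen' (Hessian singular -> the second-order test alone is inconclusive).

Compute the Hessian H = grad^2 f:
  H = [[7, 2], [2, 5]]
Verify stationarity: grad f(x*) = H x* + g = (0, 0).
Eigenvalues of H: 3.7639, 8.2361.
Both eigenvalues > 0, so H is positive definite -> x* is a strict local min.

min


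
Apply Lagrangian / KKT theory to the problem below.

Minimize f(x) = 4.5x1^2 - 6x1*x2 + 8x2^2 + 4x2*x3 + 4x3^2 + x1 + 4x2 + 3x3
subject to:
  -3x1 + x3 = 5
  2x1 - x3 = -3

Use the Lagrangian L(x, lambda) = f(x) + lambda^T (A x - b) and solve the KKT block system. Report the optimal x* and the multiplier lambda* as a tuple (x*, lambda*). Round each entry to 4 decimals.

Form the Lagrangian:
  L(x, lambda) = (1/2) x^T Q x + c^T x + lambda^T (A x - b)
Stationarity (grad_x L = 0): Q x + c + A^T lambda = 0.
Primal feasibility: A x = b.

This gives the KKT block system:
  [ Q   A^T ] [ x     ]   [-c ]
  [ A    0  ] [ lambda ] = [ b ]

Solving the linear system:
  x*      = (-2, -0.75, -1)
  lambda* = (-28.5, -36.5)
  f(x*)   = 12.5

x* = (-2, -0.75, -1), lambda* = (-28.5, -36.5)


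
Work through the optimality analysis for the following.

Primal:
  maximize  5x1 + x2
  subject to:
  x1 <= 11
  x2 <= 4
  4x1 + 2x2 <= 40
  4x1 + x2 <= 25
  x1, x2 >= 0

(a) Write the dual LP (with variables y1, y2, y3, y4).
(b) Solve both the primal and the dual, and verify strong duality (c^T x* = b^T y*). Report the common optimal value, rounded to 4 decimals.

The standard primal-dual pair for 'max c^T x s.t. A x <= b, x >= 0' is:
  Dual:  min b^T y  s.t.  A^T y >= c,  y >= 0.

So the dual LP is:
  minimize  11y1 + 4y2 + 40y3 + 25y4
  subject to:
    y1 + 4y3 + 4y4 >= 5
    y2 + 2y3 + y4 >= 1
    y1, y2, y3, y4 >= 0

Solving the primal: x* = (6.25, 0).
  primal value c^T x* = 31.25.
Solving the dual: y* = (0, 0, 0, 1.25).
  dual value b^T y* = 31.25.
Strong duality: c^T x* = b^T y*. Confirmed.

31.25


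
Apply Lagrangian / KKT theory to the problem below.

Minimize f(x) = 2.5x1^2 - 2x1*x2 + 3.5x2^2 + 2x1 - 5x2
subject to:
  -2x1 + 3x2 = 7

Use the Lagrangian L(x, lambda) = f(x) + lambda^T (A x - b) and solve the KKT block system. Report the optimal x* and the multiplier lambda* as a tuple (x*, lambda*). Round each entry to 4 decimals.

Form the Lagrangian:
  L(x, lambda) = (1/2) x^T Q x + c^T x + lambda^T (A x - b)
Stationarity (grad_x L = 0): Q x + c + A^T lambda = 0.
Primal feasibility: A x = b.

This gives the KKT block system:
  [ Q   A^T ] [ x     ]   [-c ]
  [ A    0  ] [ lambda ] = [ b ]

Solving the linear system:
  x*      = (-0.898, 1.7347)
  lambda* = (-2.9796)
  f(x*)   = 5.1939

x* = (-0.898, 1.7347), lambda* = (-2.9796)


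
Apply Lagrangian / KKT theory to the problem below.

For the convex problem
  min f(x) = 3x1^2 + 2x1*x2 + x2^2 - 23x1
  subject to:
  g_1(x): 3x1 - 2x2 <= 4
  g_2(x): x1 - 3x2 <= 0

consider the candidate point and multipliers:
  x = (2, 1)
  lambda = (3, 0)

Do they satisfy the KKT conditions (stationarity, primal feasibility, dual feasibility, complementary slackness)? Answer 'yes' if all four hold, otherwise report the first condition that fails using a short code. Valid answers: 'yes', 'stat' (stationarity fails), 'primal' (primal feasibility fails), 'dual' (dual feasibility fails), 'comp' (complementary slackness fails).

Gradient of f: grad f(x) = Q x + c = (-9, 6)
Constraint values g_i(x) = a_i^T x - b_i:
  g_1((2, 1)) = 0
  g_2((2, 1)) = -1
Stationarity residual: grad f(x) + sum_i lambda_i a_i = (0, 0)
  -> stationarity OK
Primal feasibility (all g_i <= 0): OK
Dual feasibility (all lambda_i >= 0): OK
Complementary slackness (lambda_i * g_i(x) = 0 for all i): OK

Verdict: yes, KKT holds.

yes


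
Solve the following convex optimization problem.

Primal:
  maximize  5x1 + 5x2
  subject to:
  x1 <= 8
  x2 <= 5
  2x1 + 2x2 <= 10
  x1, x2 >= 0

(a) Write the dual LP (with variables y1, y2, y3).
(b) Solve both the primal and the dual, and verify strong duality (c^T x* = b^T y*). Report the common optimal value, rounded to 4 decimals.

The standard primal-dual pair for 'max c^T x s.t. A x <= b, x >= 0' is:
  Dual:  min b^T y  s.t.  A^T y >= c,  y >= 0.

So the dual LP is:
  minimize  8y1 + 5y2 + 10y3
  subject to:
    y1 + 2y3 >= 5
    y2 + 2y3 >= 5
    y1, y2, y3 >= 0

Solving the primal: x* = (5, 0).
  primal value c^T x* = 25.
Solving the dual: y* = (0, 0, 2.5).
  dual value b^T y* = 25.
Strong duality: c^T x* = b^T y*. Confirmed.

25
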